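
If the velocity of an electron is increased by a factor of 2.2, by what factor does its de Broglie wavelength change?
The wavelength decreases by a factor of 2.2.

From λ = h/(mv), the wavelength is inversely proportional to velocity:

λ ∝ 1/v

If v → 2.2v, then λ → λ/2.2

When velocity is increased by a factor of 2.2, the wavelength decreases by a factor of 2.2.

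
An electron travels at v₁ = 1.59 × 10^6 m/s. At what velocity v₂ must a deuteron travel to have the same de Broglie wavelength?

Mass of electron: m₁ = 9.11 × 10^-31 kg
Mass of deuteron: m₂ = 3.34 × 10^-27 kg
v₂ = 4.34 × 10^2 m/s

For equal de Broglie wavelengths: λ₁ = λ₂

h/(m₁v₁) = h/(m₂v₂)
m₁v₁ = m₂v₂
v₂ = v₁ · (m₁/m₂)

v₂ = 1.59 × 10^6 m/s × (9.11 × 10^-31 kg / 3.34 × 10^-27 kg)
v₂ = 4.34 × 10^2 m/s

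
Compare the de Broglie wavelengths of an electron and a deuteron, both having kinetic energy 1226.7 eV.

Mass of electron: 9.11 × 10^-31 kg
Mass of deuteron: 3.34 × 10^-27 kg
The electron has the longer wavelength.

Using λ = h/√(2mKE):

For electron: λ₁ = h/√(2m₁KE) = 3.50 × 10^-11 m
For deuteron: λ₂ = h/√(2m₂KE) = 5.78 × 10^-13 m

Since λ ∝ 1/√m at constant kinetic energy, the lighter particle has the longer wavelength.

The electron has the longer de Broglie wavelength.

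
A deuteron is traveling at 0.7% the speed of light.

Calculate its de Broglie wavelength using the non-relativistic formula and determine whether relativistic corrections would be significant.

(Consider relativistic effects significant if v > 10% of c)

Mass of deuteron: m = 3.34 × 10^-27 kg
No, relativistic corrections are not needed.

Using the non-relativistic de Broglie formula λ = h/(mv):

v = 0.7% × c = 2.099 × 10^6 m/s

λ = h/(mv)
λ = (6.626 × 10^-34 J·s) / (3.34 × 10^-27 kg × 2.099 × 10^6 m/s)
λ = 9.45 × 10^-14 m

Since v = 0.7% of c < 10% of c, relativistic corrections are NOT significant and this non-relativistic result is a good approximation.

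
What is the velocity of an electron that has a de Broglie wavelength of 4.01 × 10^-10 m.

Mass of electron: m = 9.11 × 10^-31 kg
1.81 × 10^6 m/s

From the de Broglie relation λ = h/(mv), we solve for v:

v = h/(mλ)
v = (6.626 × 10^-34 J·s) / (9.11 × 10^-31 kg × 4.01 × 10^-10 m)
v = 1.81 × 10^6 m/s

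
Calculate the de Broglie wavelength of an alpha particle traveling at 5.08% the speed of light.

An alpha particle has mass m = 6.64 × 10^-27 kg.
6.55 × 10^-15 m

Using the de Broglie relation λ = h/(mv):

v = 5.08% × c = 1.523 × 10^7 m/s

λ = h/(mv)
λ = (6.626 × 10^-34 J·s) / (6.64 × 10^-27 kg × 1.523 × 10^7 m/s)
λ = 6.55 × 10^-15 m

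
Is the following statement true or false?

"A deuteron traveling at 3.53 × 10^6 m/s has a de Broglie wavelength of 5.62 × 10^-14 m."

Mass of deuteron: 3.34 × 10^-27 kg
True

The claim is correct.

Using λ = h/(mv):
λ = (6.626 × 10^-34 J·s) / (3.34 × 10^-27 kg × 3.53 × 10^6 m/s)
λ = 5.62 × 10^-14 m

This matches the claimed value.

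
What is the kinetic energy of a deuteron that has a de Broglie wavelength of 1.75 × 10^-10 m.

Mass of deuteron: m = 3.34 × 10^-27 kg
2.15 × 10^-21 J (or 0.0134 eV)

From λ = h/√(2mKE), we solve for KE:

λ² = h²/(2mKE)
KE = h²/(2mλ²)
KE = (6.626 × 10^-34 J·s)² / (2 × 3.34 × 10^-27 kg × (1.75 × 10^-10 m)²)
KE = 2.15 × 10^-21 J
KE = 0.0134 eV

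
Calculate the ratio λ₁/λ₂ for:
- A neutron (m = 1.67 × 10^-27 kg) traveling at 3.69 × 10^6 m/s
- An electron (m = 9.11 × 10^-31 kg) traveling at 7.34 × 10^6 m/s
λ₁/λ₂ = 1.09 × 10^-3

Using λ = h/(mv):

λ₁ = h/(m₁v₁) = 1.08 × 10^-13 m
λ₂ = h/(m₂v₂) = 9.91 × 10^-11 m

Ratio λ₁/λ₂ = (m₂v₂)/(m₁v₁)
         = (9.11 × 10^-31 kg × 7.34 × 10^6 m/s) / (1.67 × 10^-27 kg × 3.69 × 10^6 m/s)
         = 1.09 × 10^-3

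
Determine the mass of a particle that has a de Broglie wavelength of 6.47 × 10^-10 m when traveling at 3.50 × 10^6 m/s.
2.93 × 10^-31 kg

From the de Broglie relation λ = h/(mv), we solve for m:

m = h/(λv)
m = (6.626 × 10^-34 J·s) / (6.47 × 10^-10 m × 3.50 × 10^6 m/s)
m = 2.93 × 10^-31 kg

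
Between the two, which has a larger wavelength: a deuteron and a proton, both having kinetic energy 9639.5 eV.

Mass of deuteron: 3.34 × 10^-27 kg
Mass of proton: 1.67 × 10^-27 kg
The proton has the longer wavelength.

Using λ = h/√(2mKE):

For deuteron: λ₁ = h/√(2m₁KE) = 2.06 × 10^-13 m
For proton: λ₂ = h/√(2m₂KE) = 2.92 × 10^-13 m

Since λ ∝ 1/√m at constant kinetic energy, the lighter particle has the longer wavelength.

The proton has the longer de Broglie wavelength.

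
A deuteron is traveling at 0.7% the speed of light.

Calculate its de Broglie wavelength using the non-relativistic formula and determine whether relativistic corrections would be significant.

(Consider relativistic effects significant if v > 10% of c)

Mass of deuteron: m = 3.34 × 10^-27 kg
No, relativistic corrections are not needed.

Using the non-relativistic de Broglie formula λ = h/(mv):

v = 0.7% × c = 2.099 × 10^6 m/s

λ = h/(mv)
λ = (6.626 × 10^-34 J·s) / (3.34 × 10^-27 kg × 2.099 × 10^6 m/s)
λ = 9.45 × 10^-14 m

Since v = 0.7% of c < 10% of c, relativistic corrections are NOT significant and this non-relativistic result is a good approximation.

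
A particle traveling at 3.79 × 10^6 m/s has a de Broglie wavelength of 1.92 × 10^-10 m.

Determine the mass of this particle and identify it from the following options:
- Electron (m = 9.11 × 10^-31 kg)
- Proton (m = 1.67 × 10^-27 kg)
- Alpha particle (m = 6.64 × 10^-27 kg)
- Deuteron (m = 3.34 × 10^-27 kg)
The particle is an electron.

From λ = h/(mv), solve for mass:

m = h/(λv)
m = (6.626 × 10^-34 J·s) / (1.92 × 10^-10 m × 3.79 × 10^6 m/s)
m = 9.11 × 10^-31 kg

Comparing with the listed masses, this is closest to an electron.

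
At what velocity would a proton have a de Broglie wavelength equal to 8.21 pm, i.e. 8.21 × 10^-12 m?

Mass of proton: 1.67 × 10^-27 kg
4.83 × 10^4 m/s

From λ = h/(mv), solve for v:

v = h/(mλ)
v = (6.626 × 10^-34 J·s) / (1.67 × 10^-27 kg × 8.21 × 10^-12 m)
v = 4.83 × 10^4 m/s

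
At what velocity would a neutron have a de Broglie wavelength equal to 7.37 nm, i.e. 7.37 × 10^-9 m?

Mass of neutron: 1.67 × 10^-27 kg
5.38 × 10^1 m/s

From λ = h/(mv), solve for v:

v = h/(mλ)
v = (6.626 × 10^-34 J·s) / (1.67 × 10^-27 kg × 7.37 × 10^-9 m)
v = 5.38 × 10^1 m/s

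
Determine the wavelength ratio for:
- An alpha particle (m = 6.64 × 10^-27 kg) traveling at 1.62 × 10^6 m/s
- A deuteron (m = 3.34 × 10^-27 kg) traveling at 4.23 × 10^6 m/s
λ₁/λ₂ = 1.31

Using λ = h/(mv):

λ₁ = h/(m₁v₁) = 6.16 × 10^-14 m
λ₂ = h/(m₂v₂) = 4.69 × 10^-14 m

Ratio λ₁/λ₂ = (m₂v₂)/(m₁v₁)
         = (3.34 × 10^-27 kg × 4.23 × 10^6 m/s) / (6.64 × 10^-27 kg × 1.62 × 10^6 m/s)
         = 1.31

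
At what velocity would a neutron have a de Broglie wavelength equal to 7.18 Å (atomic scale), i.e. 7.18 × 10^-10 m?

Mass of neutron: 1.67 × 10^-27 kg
5.53 × 10^2 m/s

From λ = h/(mv), solve for v:

v = h/(mλ)
v = (6.626 × 10^-34 J·s) / (1.67 × 10^-27 kg × 7.18 × 10^-10 m)
v = 5.53 × 10^2 m/s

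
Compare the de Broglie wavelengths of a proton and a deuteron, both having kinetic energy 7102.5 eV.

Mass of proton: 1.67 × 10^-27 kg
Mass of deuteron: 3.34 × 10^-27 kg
The proton has the longer wavelength.

Using λ = h/√(2mKE):

For proton: λ₁ = h/√(2m₁KE) = 3.40 × 10^-13 m
For deuteron: λ₂ = h/√(2m₂KE) = 2.40 × 10^-13 m

Since λ ∝ 1/√m at constant kinetic energy, the lighter particle has the longer wavelength.

The proton has the longer de Broglie wavelength.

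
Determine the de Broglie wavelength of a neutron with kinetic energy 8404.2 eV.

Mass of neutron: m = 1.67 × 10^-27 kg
3.12 × 10^-13 m

Using λ = h/√(2mKE):

First convert KE to Joules: KE = 8404.2 eV = 1.347 × 10^-15 J

λ = h/√(2mKE)
λ = (6.626 × 10^-34 J·s) / √(2 × 1.67 × 10^-27 kg × 1.347 × 10^-15 J)
λ = 3.12 × 10^-13 m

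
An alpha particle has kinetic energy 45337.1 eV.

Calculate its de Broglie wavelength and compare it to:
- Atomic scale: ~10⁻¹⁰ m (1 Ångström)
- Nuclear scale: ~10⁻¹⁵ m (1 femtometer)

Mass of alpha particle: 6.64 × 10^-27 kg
λ = 6.75 × 10^-14 m, which is between nuclear and atomic scales.

Using λ = h/√(2mKE):

KE = 45337.1 eV = 7.264 × 10^-15 J

λ = h/√(2mKE)
λ = (6.626 × 10^-34 J·s) / √(2 × 6.64 × 10^-27 kg × 7.264 × 10^-15 J)
λ = 6.75 × 10^-14 m

Comparison:
- Atomic scale (10⁻¹⁰ m): λ is 0.00067× this size
- Nuclear scale (10⁻¹⁵ m): λ is 67× this size

The wavelength is between nuclear and atomic scales.

This wavelength is appropriate for probing atomic structure but too large for nuclear physics experiments.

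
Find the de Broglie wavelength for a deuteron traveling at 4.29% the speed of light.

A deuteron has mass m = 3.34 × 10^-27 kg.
1.54 × 10^-14 m

Using the de Broglie relation λ = h/(mv):

v = 4.29% × c = 1.286 × 10^7 m/s

λ = h/(mv)
λ = (6.626 × 10^-34 J·s) / (3.34 × 10^-27 kg × 1.286 × 10^7 m/s)
λ = 1.54 × 10^-14 m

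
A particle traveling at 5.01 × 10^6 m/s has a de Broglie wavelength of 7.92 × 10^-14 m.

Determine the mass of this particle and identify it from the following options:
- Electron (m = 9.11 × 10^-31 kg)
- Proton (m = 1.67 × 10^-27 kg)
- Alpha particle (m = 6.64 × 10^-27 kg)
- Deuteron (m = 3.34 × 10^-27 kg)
The particle is a proton.

From λ = h/(mv), solve for mass:

m = h/(λv)
m = (6.626 × 10^-34 J·s) / (7.92 × 10^-14 m × 5.01 × 10^6 m/s)
m = 1.67 × 10^-27 kg

Comparing with the listed masses, this is closest to a proton.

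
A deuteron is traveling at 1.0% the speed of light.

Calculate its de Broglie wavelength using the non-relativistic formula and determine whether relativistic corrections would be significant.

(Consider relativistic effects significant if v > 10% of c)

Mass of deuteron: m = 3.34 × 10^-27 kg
No, relativistic corrections are not needed.

Using the non-relativistic de Broglie formula λ = h/(mv):

v = 1.0% × c = 2.998 × 10^6 m/s

λ = h/(mv)
λ = (6.626 × 10^-34 J·s) / (3.34 × 10^-27 kg × 2.998 × 10^6 m/s)
λ = 6.62 × 10^-14 m

Since v = 1.0% of c < 10% of c, relativistic corrections are NOT significant and this non-relativistic result is a good approximation.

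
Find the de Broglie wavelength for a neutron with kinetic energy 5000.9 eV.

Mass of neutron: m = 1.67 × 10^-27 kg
4.05 × 10^-13 m

Using λ = h/√(2mKE):

First convert KE to Joules: KE = 5000.9 eV = 8.012 × 10^-16 J

λ = h/√(2mKE)
λ = (6.626 × 10^-34 J·s) / √(2 × 1.67 × 10^-27 kg × 8.012 × 10^-16 J)
λ = 4.05 × 10^-13 m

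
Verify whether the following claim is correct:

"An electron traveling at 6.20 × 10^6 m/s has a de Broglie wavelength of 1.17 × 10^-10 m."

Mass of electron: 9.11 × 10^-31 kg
True

The claim is correct.

Using λ = h/(mv):
λ = (6.626 × 10^-34 J·s) / (9.11 × 10^-31 kg × 6.20 × 10^6 m/s)
λ = 1.17 × 10^-10 m

This matches the claimed value.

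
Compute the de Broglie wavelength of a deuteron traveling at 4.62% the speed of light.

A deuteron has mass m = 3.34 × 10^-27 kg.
1.43 × 10^-14 m

Using the de Broglie relation λ = h/(mv):

v = 4.62% × c = 1.385 × 10^7 m/s

λ = h/(mv)
λ = (6.626 × 10^-34 J·s) / (3.34 × 10^-27 kg × 1.385 × 10^7 m/s)
λ = 1.43 × 10^-14 m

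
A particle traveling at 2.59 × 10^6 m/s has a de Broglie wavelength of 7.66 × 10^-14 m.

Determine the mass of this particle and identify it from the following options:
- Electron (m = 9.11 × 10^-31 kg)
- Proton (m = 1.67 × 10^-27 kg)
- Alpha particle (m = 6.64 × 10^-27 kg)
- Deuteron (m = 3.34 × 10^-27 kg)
The particle is a deuteron.

From λ = h/(mv), solve for mass:

m = h/(λv)
m = (6.626 × 10^-34 J·s) / (7.66 × 10^-14 m × 2.59 × 10^6 m/s)
m = 3.34 × 10^-27 kg

Comparing with the listed masses, this is closest to a deuteron.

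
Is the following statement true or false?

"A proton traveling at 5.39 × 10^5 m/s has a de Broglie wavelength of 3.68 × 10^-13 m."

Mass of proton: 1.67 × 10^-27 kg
False

The claim is incorrect.

Using λ = h/(mv):
λ = (6.626 × 10^-34 J·s) / (1.67 × 10^-27 kg × 5.39 × 10^5 m/s)
λ = 7.36 × 10^-13 m

The actual wavelength differs from the claimed 3.68 × 10^-13 m.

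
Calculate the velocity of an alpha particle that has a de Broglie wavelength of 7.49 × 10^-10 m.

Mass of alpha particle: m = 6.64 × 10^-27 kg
1.33 × 10^2 m/s

From the de Broglie relation λ = h/(mv), we solve for v:

v = h/(mλ)
v = (6.626 × 10^-34 J·s) / (6.64 × 10^-27 kg × 7.49 × 10^-10 m)
v = 1.33 × 10^2 m/s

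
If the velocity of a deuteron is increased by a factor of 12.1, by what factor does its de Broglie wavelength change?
The wavelength decreases by a factor of 12.1.

From λ = h/(mv), the wavelength is inversely proportional to velocity:

λ ∝ 1/v

If v → 12.1v, then λ → λ/12.1

When velocity is increased by a factor of 12.1, the wavelength decreases by a factor of 12.1.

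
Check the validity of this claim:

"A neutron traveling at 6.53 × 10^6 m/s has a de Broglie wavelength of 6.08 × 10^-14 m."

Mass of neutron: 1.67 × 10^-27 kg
True

The claim is correct.

Using λ = h/(mv):
λ = (6.626 × 10^-34 J·s) / (1.67 × 10^-27 kg × 6.53 × 10^6 m/s)
λ = 6.08 × 10^-14 m

This matches the claimed value.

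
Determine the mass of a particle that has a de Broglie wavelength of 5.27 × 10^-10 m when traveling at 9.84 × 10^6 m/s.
1.28 × 10^-31 kg

From the de Broglie relation λ = h/(mv), we solve for m:

m = h/(λv)
m = (6.626 × 10^-34 J·s) / (5.27 × 10^-10 m × 9.84 × 10^6 m/s)
m = 1.28 × 10^-31 kg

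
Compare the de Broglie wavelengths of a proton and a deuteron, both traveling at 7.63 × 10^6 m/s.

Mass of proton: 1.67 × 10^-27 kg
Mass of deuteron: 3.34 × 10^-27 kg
The proton has the longer wavelength.

Using λ = h/(mv), since both particles have the same velocity, the wavelength depends only on mass.

For proton: λ₁ = h/(m₁v) = 5.20 × 10^-14 m
For deuteron: λ₂ = h/(m₂v) = 2.60 × 10^-14 m

Since λ ∝ 1/m at constant velocity, the lighter particle has the longer wavelength.

The proton has the longer de Broglie wavelength.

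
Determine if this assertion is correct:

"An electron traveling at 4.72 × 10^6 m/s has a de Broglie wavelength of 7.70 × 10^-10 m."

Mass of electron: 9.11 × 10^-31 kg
False

The claim is incorrect.

Using λ = h/(mv):
λ = (6.626 × 10^-34 J·s) / (9.11 × 10^-31 kg × 4.72 × 10^6 m/s)
λ = 1.54 × 10^-10 m

The actual wavelength differs from the claimed 7.70 × 10^-10 m.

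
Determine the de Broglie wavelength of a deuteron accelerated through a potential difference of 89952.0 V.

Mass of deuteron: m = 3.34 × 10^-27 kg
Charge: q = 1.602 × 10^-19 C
6.75 × 10^-14 m

When a particle is accelerated through voltage V, it gains kinetic energy KE = qV.

The de Broglie wavelength is then λ = h/√(2mqV):

λ = h/√(2mqV)
λ = (6.626 × 10^-34 J·s) / √(2 × 3.34 × 10^-27 kg × 1.602 × 10^-19 C × 89952.0 V)
λ = 6.75 × 10^-14 m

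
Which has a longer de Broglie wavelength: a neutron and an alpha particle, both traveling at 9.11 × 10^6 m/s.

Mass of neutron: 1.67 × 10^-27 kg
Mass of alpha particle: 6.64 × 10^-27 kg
The neutron has the longer wavelength.

Using λ = h/(mv), since both particles have the same velocity, the wavelength depends only on mass.

For neutron: λ₁ = h/(m₁v) = 4.36 × 10^-14 m
For alpha particle: λ₂ = h/(m₂v) = 1.10 × 10^-14 m

Since λ ∝ 1/m at constant velocity, the lighter particle has the longer wavelength.

The neutron has the longer de Broglie wavelength.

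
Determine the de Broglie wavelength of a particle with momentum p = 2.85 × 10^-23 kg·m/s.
2.32 × 10^-11 m

Using the de Broglie relation λ = h/p:

λ = h/p
λ = (6.626 × 10^-34 J·s) / (2.85 × 10^-23 kg·m/s)
λ = 2.32 × 10^-11 m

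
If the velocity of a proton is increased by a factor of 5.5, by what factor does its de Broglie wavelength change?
The wavelength decreases by a factor of 5.5.

From λ = h/(mv), the wavelength is inversely proportional to velocity:

λ ∝ 1/v

If v → 5.5v, then λ → λ/5.5

When velocity is increased by a factor of 5.5, the wavelength decreases by a factor of 5.5.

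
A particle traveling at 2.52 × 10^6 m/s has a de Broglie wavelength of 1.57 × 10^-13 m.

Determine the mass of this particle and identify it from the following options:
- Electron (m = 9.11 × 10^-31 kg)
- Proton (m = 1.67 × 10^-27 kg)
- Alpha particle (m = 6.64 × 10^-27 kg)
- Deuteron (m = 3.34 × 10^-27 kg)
The particle is a proton.

From λ = h/(mv), solve for mass:

m = h/(λv)
m = (6.626 × 10^-34 J·s) / (1.57 × 10^-13 m × 2.52 × 10^6 m/s)
m = 1.67 × 10^-27 kg

Comparing with the listed masses, this is closest to a proton.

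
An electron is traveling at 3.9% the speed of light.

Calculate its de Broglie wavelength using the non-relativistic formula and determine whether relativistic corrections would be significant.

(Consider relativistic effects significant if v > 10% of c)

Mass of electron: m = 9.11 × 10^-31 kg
No, relativistic corrections are not needed.

Using the non-relativistic de Broglie formula λ = h/(mv):

v = 3.9% × c = 1.169 × 10^7 m/s

λ = h/(mv)
λ = (6.626 × 10^-34 J·s) / (9.11 × 10^-31 kg × 1.169 × 10^7 m/s)
λ = 6.22 × 10^-11 m

Since v = 3.9% of c < 10% of c, relativistic corrections are NOT significant and this non-relativistic result is a good approximation.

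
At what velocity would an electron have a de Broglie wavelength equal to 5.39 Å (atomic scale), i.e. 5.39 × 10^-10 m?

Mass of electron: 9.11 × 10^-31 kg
1.35 × 10^6 m/s

From λ = h/(mv), solve for v:

v = h/(mλ)
v = (6.626 × 10^-34 J·s) / (9.11 × 10^-31 kg × 5.39 × 10^-10 m)
v = 1.35 × 10^6 m/s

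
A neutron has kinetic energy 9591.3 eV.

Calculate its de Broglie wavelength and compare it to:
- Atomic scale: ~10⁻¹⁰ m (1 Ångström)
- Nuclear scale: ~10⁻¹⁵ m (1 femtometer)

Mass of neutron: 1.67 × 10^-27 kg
λ = 2.92 × 10^-13 m, which is between nuclear and atomic scales.

Using λ = h/√(2mKE):

KE = 9591.3 eV = 1.537 × 10^-15 J

λ = h/√(2mKE)
λ = (6.626 × 10^-34 J·s) / √(2 × 1.67 × 10^-27 kg × 1.537 × 10^-15 J)
λ = 2.92 × 10^-13 m

Comparison:
- Atomic scale (10⁻¹⁰ m): λ is 0.0029× this size
- Nuclear scale (10⁻¹⁵ m): λ is 2.9e+02× this size

The wavelength is between nuclear and atomic scales.

This wavelength is appropriate for probing atomic structure but too large for nuclear physics experiments.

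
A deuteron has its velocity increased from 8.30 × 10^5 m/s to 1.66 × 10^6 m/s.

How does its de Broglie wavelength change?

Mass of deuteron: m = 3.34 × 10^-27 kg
The wavelength decreases by a factor of 2.

Using λ = h/(mv):

Initial wavelength: λ₁ = h/(mv₁) = 2.39 × 10^-13 m
Final wavelength: λ₂ = h/(mv₂) = 1.20 × 10^-13 m

Since λ ∝ 1/v, when velocity increases by a factor of 2, the wavelength decreases by a factor of 2.

λ₂/λ₁ = v₁/v₂ = 1/2

The wavelength decreases by a factor of 2.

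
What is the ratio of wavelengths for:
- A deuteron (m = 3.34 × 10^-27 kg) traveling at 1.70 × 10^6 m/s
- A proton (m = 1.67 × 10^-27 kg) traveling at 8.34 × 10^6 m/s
λ₁/λ₂ = 2.45

Using λ = h/(mv):

λ₁ = h/(m₁v₁) = 1.17 × 10^-13 m
λ₂ = h/(m₂v₂) = 4.76 × 10^-14 m

Ratio λ₁/λ₂ = (m₂v₂)/(m₁v₁)
         = (1.67 × 10^-27 kg × 8.34 × 10^6 m/s) / (3.34 × 10^-27 kg × 1.70 × 10^6 m/s)
         = 2.45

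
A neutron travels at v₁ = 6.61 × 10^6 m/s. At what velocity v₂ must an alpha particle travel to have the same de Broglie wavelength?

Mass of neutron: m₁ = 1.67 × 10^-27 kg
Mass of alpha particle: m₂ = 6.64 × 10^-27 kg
v₂ = 1.66 × 10^6 m/s

For equal de Broglie wavelengths: λ₁ = λ₂

h/(m₁v₁) = h/(m₂v₂)
m₁v₁ = m₂v₂
v₂ = v₁ · (m₁/m₂)

v₂ = 6.61 × 10^6 m/s × (1.67 × 10^-27 kg / 6.64 × 10^-27 kg)
v₂ = 1.66 × 10^6 m/s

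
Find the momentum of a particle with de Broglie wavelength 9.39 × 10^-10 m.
7.06 × 10^-25 kg·m/s

From the de Broglie relation λ = h/p, we solve for p:

p = h/λ
p = (6.626 × 10^-34 J·s) / (9.39 × 10^-10 m)
p = 7.06 × 10^-25 kg·m/s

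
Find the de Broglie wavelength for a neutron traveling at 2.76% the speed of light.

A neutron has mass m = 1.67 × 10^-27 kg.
4.80 × 10^-14 m

Using the de Broglie relation λ = h/(mv):

v = 2.76% × c = 8.274 × 10^6 m/s

λ = h/(mv)
λ = (6.626 × 10^-34 J·s) / (1.67 × 10^-27 kg × 8.274 × 10^6 m/s)
λ = 4.80 × 10^-14 m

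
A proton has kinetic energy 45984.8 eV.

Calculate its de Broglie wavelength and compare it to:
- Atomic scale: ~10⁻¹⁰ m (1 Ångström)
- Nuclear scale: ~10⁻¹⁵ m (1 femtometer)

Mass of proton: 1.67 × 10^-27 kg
λ = 1.34 × 10^-13 m, which is between nuclear and atomic scales.

Using λ = h/√(2mKE):

KE = 45984.8 eV = 7.368 × 10^-15 J

λ = h/√(2mKE)
λ = (6.626 × 10^-34 J·s) / √(2 × 1.67 × 10^-27 kg × 7.368 × 10^-15 J)
λ = 1.34 × 10^-13 m

Comparison:
- Atomic scale (10⁻¹⁰ m): λ is 0.0013× this size
- Nuclear scale (10⁻¹⁵ m): λ is 1.3e+02× this size

The wavelength is between nuclear and atomic scales.

This wavelength is appropriate for probing atomic structure but too large for nuclear physics experiments.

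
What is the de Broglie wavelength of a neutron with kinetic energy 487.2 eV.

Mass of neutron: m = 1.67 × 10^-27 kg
1.30 × 10^-12 m

Using λ = h/√(2mKE):

First convert KE to Joules: KE = 487.2 eV = 7.806 × 10^-17 J

λ = h/√(2mKE)
λ = (6.626 × 10^-34 J·s) / √(2 × 1.67 × 10^-27 kg × 7.806 × 10^-17 J)
λ = 1.30 × 10^-12 m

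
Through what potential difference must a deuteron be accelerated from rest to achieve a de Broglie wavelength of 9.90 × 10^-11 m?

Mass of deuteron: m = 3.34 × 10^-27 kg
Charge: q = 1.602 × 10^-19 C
4.19 × 10^-2 V

From λ = h/√(2mqV), we solve for V:

λ² = h²/(2mqV)
V = h²/(2mqλ²)
V = (6.626 × 10^-34 J·s)² / (2 × 3.34 × 10^-27 kg × 1.602 × 10^-19 C × (9.90 × 10^-11 m)²)
V = 4.19 × 10^-2 V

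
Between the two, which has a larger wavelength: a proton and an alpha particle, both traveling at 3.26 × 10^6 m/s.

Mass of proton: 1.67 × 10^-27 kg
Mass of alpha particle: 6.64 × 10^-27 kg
The proton has the longer wavelength.

Using λ = h/(mv), since both particles have the same velocity, the wavelength depends only on mass.

For proton: λ₁ = h/(m₁v) = 1.22 × 10^-13 m
For alpha particle: λ₂ = h/(m₂v) = 3.06 × 10^-14 m

Since λ ∝ 1/m at constant velocity, the lighter particle has the longer wavelength.

The proton has the longer de Broglie wavelength.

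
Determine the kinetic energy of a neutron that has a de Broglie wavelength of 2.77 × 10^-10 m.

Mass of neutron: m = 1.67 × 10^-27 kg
1.71 × 10^-21 J (or 0.0107 eV)

From λ = h/√(2mKE), we solve for KE:

λ² = h²/(2mKE)
KE = h²/(2mλ²)
KE = (6.626 × 10^-34 J·s)² / (2 × 1.67 × 10^-27 kg × (2.77 × 10^-10 m)²)
KE = 1.71 × 10^-21 J
KE = 0.0107 eV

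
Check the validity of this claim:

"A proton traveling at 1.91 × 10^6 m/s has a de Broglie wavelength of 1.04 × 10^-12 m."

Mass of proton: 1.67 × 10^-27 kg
False

The claim is incorrect.

Using λ = h/(mv):
λ = (6.626 × 10^-34 J·s) / (1.67 × 10^-27 kg × 1.91 × 10^6 m/s)
λ = 2.08 × 10^-13 m

The actual wavelength differs from the claimed 1.04 × 10^-12 m.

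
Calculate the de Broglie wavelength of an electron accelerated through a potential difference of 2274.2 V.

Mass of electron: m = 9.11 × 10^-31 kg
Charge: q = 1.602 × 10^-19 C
2.57 × 10^-11 m

When a particle is accelerated through voltage V, it gains kinetic energy KE = qV.

The de Broglie wavelength is then λ = h/√(2mqV):

λ = h/√(2mqV)
λ = (6.626 × 10^-34 J·s) / √(2 × 9.11 × 10^-31 kg × 1.602 × 10^-19 C × 2274.2 V)
λ = 2.57 × 10^-11 m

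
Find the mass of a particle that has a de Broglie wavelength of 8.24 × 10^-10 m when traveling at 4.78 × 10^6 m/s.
1.68 × 10^-31 kg

From the de Broglie relation λ = h/(mv), we solve for m:

m = h/(λv)
m = (6.626 × 10^-34 J·s) / (8.24 × 10^-10 m × 4.78 × 10^6 m/s)
m = 1.68 × 10^-31 kg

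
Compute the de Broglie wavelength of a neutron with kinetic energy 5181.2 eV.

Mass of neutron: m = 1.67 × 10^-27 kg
3.98 × 10^-13 m

Using λ = h/√(2mKE):

First convert KE to Joules: KE = 5181.2 eV = 8.301 × 10^-16 J

λ = h/√(2mKE)
λ = (6.626 × 10^-34 J·s) / √(2 × 1.67 × 10^-27 kg × 8.301 × 10^-16 J)
λ = 3.98 × 10^-13 m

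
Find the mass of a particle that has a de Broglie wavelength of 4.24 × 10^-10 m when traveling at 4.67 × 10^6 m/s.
3.35 × 10^-31 kg

From the de Broglie relation λ = h/(mv), we solve for m:

m = h/(λv)
m = (6.626 × 10^-34 J·s) / (4.24 × 10^-10 m × 4.67 × 10^6 m/s)
m = 3.35 × 10^-31 kg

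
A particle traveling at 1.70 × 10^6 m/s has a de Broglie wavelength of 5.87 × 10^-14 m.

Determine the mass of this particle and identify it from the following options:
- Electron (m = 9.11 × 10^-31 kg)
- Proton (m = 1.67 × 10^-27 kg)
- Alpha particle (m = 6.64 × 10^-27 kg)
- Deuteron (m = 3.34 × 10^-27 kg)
The particle is an alpha particle.

From λ = h/(mv), solve for mass:

m = h/(λv)
m = (6.626 × 10^-34 J·s) / (5.87 × 10^-14 m × 1.70 × 10^6 m/s)
m = 6.64 × 10^-27 kg

Comparing with the listed masses, this is closest to an alpha particle.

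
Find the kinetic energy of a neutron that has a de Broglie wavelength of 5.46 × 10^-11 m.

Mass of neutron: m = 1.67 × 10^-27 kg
4.41 × 10^-20 J (or 0.275 eV)

From λ = h/√(2mKE), we solve for KE:

λ² = h²/(2mKE)
KE = h²/(2mλ²)
KE = (6.626 × 10^-34 J·s)² / (2 × 1.67 × 10^-27 kg × (5.46 × 10^-11 m)²)
KE = 4.41 × 10^-20 J
KE = 0.275 eV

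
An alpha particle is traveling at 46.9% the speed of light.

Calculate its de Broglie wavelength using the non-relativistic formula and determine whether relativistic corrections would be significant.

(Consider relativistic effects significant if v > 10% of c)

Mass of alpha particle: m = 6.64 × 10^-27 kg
Yes, relativistic corrections are needed.

Using the non-relativistic de Broglie formula λ = h/(mv):

v = 46.9% × c = 1.406 × 10^8 m/s

λ = h/(mv)
λ = (6.626 × 10^-34 J·s) / (6.64 × 10^-27 kg × 1.406 × 10^8 m/s)
λ = 7.10 × 10^-16 m

Since v = 46.9% of c > 10% of c, relativistic corrections ARE significant and the actual wavelength would differ from this non-relativistic estimate.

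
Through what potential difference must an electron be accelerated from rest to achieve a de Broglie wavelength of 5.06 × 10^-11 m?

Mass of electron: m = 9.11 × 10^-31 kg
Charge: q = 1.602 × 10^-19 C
587 V

From λ = h/√(2mqV), we solve for V:

λ² = h²/(2mqV)
V = h²/(2mqλ²)
V = (6.626 × 10^-34 J·s)² / (2 × 9.11 × 10^-31 kg × 1.602 × 10^-19 C × (5.06 × 10^-11 m)²)
V = 587 V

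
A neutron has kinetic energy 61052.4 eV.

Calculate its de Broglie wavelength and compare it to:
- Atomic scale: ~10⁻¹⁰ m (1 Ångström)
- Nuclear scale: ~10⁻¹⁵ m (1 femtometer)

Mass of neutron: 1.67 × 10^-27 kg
λ = 1.16 × 10^-13 m, which is between nuclear and atomic scales.

Using λ = h/√(2mKE):

KE = 61052.4 eV = 9.782 × 10^-15 J

λ = h/√(2mKE)
λ = (6.626 × 10^-34 J·s) / √(2 × 1.67 × 10^-27 kg × 9.782 × 10^-15 J)
λ = 1.16 × 10^-13 m

Comparison:
- Atomic scale (10⁻¹⁰ m): λ is 0.0012× this size
- Nuclear scale (10⁻¹⁵ m): λ is 1.2e+02× this size

The wavelength is between nuclear and atomic scales.

This wavelength is appropriate for probing atomic structure but too large for nuclear physics experiments.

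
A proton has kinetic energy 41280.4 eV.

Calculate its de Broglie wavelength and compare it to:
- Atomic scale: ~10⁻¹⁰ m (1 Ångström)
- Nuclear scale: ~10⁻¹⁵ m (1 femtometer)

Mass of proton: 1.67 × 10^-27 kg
λ = 1.41 × 10^-13 m, which is between nuclear and atomic scales.

Using λ = h/√(2mKE):

KE = 41280.4 eV = 6.614 × 10^-15 J

λ = h/√(2mKE)
λ = (6.626 × 10^-34 J·s) / √(2 × 1.67 × 10^-27 kg × 6.614 × 10^-15 J)
λ = 1.41 × 10^-13 m

Comparison:
- Atomic scale (10⁻¹⁰ m): λ is 0.0014× this size
- Nuclear scale (10⁻¹⁵ m): λ is 1.4e+02× this size

The wavelength is between nuclear and atomic scales.

This wavelength is appropriate for probing atomic structure but too large for nuclear physics experiments.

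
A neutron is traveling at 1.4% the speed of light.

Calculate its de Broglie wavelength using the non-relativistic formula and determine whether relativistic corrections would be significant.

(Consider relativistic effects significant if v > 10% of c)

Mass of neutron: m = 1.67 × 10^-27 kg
No, relativistic corrections are not needed.

Using the non-relativistic de Broglie formula λ = h/(mv):

v = 1.4% × c = 4.197 × 10^6 m/s

λ = h/(mv)
λ = (6.626 × 10^-34 J·s) / (1.67 × 10^-27 kg × 4.197 × 10^6 m/s)
λ = 9.45 × 10^-14 m

Since v = 1.4% of c < 10% of c, relativistic corrections are NOT significant and this non-relativistic result is a good approximation.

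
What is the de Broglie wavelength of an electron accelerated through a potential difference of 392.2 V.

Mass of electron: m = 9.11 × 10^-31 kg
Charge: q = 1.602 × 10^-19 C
6.19 × 10^-11 m

When a particle is accelerated through voltage V, it gains kinetic energy KE = qV.

The de Broglie wavelength is then λ = h/√(2mqV):

λ = h/√(2mqV)
λ = (6.626 × 10^-34 J·s) / √(2 × 9.11 × 10^-31 kg × 1.602 × 10^-19 C × 392.2 V)
λ = 6.19 × 10^-11 m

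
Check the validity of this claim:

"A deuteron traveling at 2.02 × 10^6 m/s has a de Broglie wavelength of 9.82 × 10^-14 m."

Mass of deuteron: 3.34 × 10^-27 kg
True

The claim is correct.

Using λ = h/(mv):
λ = (6.626 × 10^-34 J·s) / (3.34 × 10^-27 kg × 2.02 × 10^6 m/s)
λ = 9.82 × 10^-14 m

This matches the claimed value.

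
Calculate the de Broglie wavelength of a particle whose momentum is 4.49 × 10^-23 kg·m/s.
1.48 × 10^-11 m

Using the de Broglie relation λ = h/p:

λ = h/p
λ = (6.626 × 10^-34 J·s) / (4.49 × 10^-23 kg·m/s)
λ = 1.48 × 10^-11 m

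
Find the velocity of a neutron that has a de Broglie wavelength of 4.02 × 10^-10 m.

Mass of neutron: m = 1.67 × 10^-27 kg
9.87 × 10^2 m/s

From the de Broglie relation λ = h/(mv), we solve for v:

v = h/(mλ)
v = (6.626 × 10^-34 J·s) / (1.67 × 10^-27 kg × 4.02 × 10^-10 m)
v = 9.87 × 10^2 m/s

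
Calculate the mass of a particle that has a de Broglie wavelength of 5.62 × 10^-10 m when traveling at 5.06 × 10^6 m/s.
2.33 × 10^-31 kg

From the de Broglie relation λ = h/(mv), we solve for m:

m = h/(λv)
m = (6.626 × 10^-34 J·s) / (5.62 × 10^-10 m × 5.06 × 10^6 m/s)
m = 2.33 × 10^-31 kg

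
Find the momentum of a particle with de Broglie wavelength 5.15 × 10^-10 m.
1.29 × 10^-24 kg·m/s

From the de Broglie relation λ = h/p, we solve for p:

p = h/λ
p = (6.626 × 10^-34 J·s) / (5.15 × 10^-10 m)
p = 1.29 × 10^-24 kg·m/s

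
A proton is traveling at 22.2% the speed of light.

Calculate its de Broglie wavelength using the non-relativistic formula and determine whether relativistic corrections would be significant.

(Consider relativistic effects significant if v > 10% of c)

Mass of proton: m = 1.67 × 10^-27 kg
Yes, relativistic corrections are needed.

Using the non-relativistic de Broglie formula λ = h/(mv):

v = 22.2% × c = 6.655 × 10^7 m/s

λ = h/(mv)
λ = (6.626 × 10^-34 J·s) / (1.67 × 10^-27 kg × 6.655 × 10^7 m/s)
λ = 5.96 × 10^-15 m

Since v = 22.2% of c > 10% of c, relativistic corrections ARE significant and the actual wavelength would differ from this non-relativistic estimate.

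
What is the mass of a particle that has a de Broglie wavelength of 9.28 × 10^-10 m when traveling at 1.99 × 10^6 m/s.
3.59 × 10^-31 kg

From the de Broglie relation λ = h/(mv), we solve for m:

m = h/(λv)
m = (6.626 × 10^-34 J·s) / (9.28 × 10^-10 m × 1.99 × 10^6 m/s)
m = 3.59 × 10^-31 kg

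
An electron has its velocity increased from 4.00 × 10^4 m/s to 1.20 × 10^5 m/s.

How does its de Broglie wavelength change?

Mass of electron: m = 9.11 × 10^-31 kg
The wavelength decreases by a factor of 3.

Using λ = h/(mv):

Initial wavelength: λ₁ = h/(mv₁) = 1.82 × 10^-8 m
Final wavelength: λ₂ = h/(mv₂) = 6.06 × 10^-9 m

Since λ ∝ 1/v, when velocity increases by a factor of 3, the wavelength decreases by a factor of 3.

λ₂/λ₁ = v₁/v₂ = 1/3

The wavelength decreases by a factor of 3.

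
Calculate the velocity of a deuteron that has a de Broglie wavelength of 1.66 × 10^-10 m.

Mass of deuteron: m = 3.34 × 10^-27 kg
1.20 × 10^3 m/s

From the de Broglie relation λ = h/(mv), we solve for v:

v = h/(mλ)
v = (6.626 × 10^-34 J·s) / (3.34 × 10^-27 kg × 1.66 × 10^-10 m)
v = 1.20 × 10^3 m/s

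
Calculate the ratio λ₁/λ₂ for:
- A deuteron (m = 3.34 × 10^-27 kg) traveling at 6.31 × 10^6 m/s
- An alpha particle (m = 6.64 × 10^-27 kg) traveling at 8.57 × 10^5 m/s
λ₁/λ₂ = 0.270

Using λ = h/(mv):

λ₁ = h/(m₁v₁) = 3.14 × 10^-14 m
λ₂ = h/(m₂v₂) = 1.16 × 10^-13 m

Ratio λ₁/λ₂ = (m₂v₂)/(m₁v₁)
         = (6.64 × 10^-27 kg × 8.57 × 10^5 m/s) / (3.34 × 10^-27 kg × 6.31 × 10^6 m/s)
         = 0.270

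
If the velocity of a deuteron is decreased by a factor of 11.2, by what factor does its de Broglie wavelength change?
The wavelength increases by a factor of 11.2.

From λ = h/(mv), the wavelength is inversely proportional to velocity:

λ ∝ 1/v

If v → v/11.2, then λ → 11.2λ

When velocity is decreased by a factor of 11.2, the wavelength increases by a factor of 11.2.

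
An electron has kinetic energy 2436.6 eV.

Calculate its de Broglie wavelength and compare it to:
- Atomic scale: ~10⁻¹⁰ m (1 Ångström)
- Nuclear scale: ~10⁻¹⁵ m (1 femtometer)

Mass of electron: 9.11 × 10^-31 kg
λ = 2.48 × 10^-11 m, which is between nuclear and atomic scales.

Using λ = h/√(2mKE):

KE = 2436.6 eV = 3.904 × 10^-16 J

λ = h/√(2mKE)
λ = (6.626 × 10^-34 J·s) / √(2 × 9.11 × 10^-31 kg × 3.904 × 10^-16 J)
λ = 2.48 × 10^-11 m

Comparison:
- Atomic scale (10⁻¹⁰ m): λ is 0.25× this size
- Nuclear scale (10⁻¹⁵ m): λ is 2.5e+04× this size

The wavelength is between nuclear and atomic scales.

This wavelength is appropriate for probing atomic structure but too large for nuclear physics experiments.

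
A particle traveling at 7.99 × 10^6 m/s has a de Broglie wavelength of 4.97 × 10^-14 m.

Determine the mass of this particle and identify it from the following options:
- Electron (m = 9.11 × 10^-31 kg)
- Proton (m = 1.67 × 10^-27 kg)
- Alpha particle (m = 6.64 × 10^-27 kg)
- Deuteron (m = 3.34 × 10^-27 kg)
The particle is a proton.

From λ = h/(mv), solve for mass:

m = h/(λv)
m = (6.626 × 10^-34 J·s) / (4.97 × 10^-14 m × 7.99 × 10^6 m/s)
m = 1.67 × 10^-27 kg

Comparing with the listed masses, this is closest to a proton.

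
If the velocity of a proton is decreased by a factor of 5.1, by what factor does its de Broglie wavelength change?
The wavelength increases by a factor of 5.1.

From λ = h/(mv), the wavelength is inversely proportional to velocity:

λ ∝ 1/v

If v → v/5.1, then λ → 5.1λ

When velocity is decreased by a factor of 5.1, the wavelength increases by a factor of 5.1.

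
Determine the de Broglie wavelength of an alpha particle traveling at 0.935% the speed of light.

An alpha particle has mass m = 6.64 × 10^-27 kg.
3.56 × 10^-14 m

Using the de Broglie relation λ = h/(mv):

v = 0.935% × c = 2.803 × 10^6 m/s

λ = h/(mv)
λ = (6.626 × 10^-34 J·s) / (6.64 × 10^-27 kg × 2.803 × 10^6 m/s)
λ = 3.56 × 10^-14 m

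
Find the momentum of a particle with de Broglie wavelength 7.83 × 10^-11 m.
8.46 × 10^-24 kg·m/s

From the de Broglie relation λ = h/p, we solve for p:

p = h/λ
p = (6.626 × 10^-34 J·s) / (7.83 × 10^-11 m)
p = 8.46 × 10^-24 kg·m/s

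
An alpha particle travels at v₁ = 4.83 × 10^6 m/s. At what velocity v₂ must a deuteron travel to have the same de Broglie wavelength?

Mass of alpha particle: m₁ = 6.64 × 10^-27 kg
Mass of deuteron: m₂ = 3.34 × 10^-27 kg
v₂ = 9.60 × 10^6 m/s

For equal de Broglie wavelengths: λ₁ = λ₂

h/(m₁v₁) = h/(m₂v₂)
m₁v₁ = m₂v₂
v₂ = v₁ · (m₁/m₂)

v₂ = 4.83 × 10^6 m/s × (6.64 × 10^-27 kg / 3.34 × 10^-27 kg)
v₂ = 9.60 × 10^6 m/s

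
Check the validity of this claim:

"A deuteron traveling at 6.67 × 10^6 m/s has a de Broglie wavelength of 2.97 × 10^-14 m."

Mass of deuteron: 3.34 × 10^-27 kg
True

The claim is correct.

Using λ = h/(mv):
λ = (6.626 × 10^-34 J·s) / (3.34 × 10^-27 kg × 6.67 × 10^6 m/s)
λ = 2.97 × 10^-14 m

This matches the claimed value.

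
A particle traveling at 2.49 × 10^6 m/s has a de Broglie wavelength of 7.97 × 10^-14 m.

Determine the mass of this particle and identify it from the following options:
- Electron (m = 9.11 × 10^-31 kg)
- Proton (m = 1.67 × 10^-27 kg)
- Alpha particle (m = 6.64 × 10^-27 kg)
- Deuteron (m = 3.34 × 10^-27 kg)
The particle is a deuteron.

From λ = h/(mv), solve for mass:

m = h/(λv)
m = (6.626 × 10^-34 J·s) / (7.97 × 10^-14 m × 2.49 × 10^6 m/s)
m = 3.34 × 10^-27 kg

Comparing with the listed masses, this is closest to a deuteron.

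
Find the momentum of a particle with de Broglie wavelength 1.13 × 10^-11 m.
5.86 × 10^-23 kg·m/s

From the de Broglie relation λ = h/p, we solve for p:

p = h/λ
p = (6.626 × 10^-34 J·s) / (1.13 × 10^-11 m)
p = 5.86 × 10^-23 kg·m/s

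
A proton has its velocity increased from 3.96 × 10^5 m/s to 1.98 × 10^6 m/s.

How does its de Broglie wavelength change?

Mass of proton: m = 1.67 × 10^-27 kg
The wavelength decreases by a factor of 5.

Using λ = h/(mv):

Initial wavelength: λ₁ = h/(mv₁) = 1.00 × 10^-12 m
Final wavelength: λ₂ = h/(mv₂) = 2.00 × 10^-13 m

Since λ ∝ 1/v, when velocity increases by a factor of 5, the wavelength decreases by a factor of 5.

λ₂/λ₁ = v₁/v₂ = 1/5

The wavelength decreases by a factor of 5.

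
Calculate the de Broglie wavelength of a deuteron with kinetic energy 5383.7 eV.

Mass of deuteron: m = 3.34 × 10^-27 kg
2.76 × 10^-13 m

Using λ = h/√(2mKE):

First convert KE to Joules: KE = 5383.7 eV = 8.626 × 10^-16 J

λ = h/√(2mKE)
λ = (6.626 × 10^-34 J·s) / √(2 × 3.34 × 10^-27 kg × 8.626 × 10^-16 J)
λ = 2.76 × 10^-13 m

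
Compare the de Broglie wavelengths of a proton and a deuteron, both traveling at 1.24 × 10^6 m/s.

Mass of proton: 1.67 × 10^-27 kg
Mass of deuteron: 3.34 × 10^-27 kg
The proton has the longer wavelength.

Using λ = h/(mv), since both particles have the same velocity, the wavelength depends only on mass.

For proton: λ₁ = h/(m₁v) = 3.20 × 10^-13 m
For deuteron: λ₂ = h/(m₂v) = 1.60 × 10^-13 m

Since λ ∝ 1/m at constant velocity, the lighter particle has the longer wavelength.

The proton has the longer de Broglie wavelength.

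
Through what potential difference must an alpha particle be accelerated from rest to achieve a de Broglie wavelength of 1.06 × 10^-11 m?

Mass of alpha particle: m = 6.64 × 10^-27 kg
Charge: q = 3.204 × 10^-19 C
9.18 × 10^-1 V

From λ = h/√(2mqV), we solve for V:

λ² = h²/(2mqV)
V = h²/(2mqλ²)
V = (6.626 × 10^-34 J·s)² / (2 × 6.64 × 10^-27 kg × 3.204 × 10^-19 C × (1.06 × 10^-11 m)²)
V = 9.18 × 10^-1 V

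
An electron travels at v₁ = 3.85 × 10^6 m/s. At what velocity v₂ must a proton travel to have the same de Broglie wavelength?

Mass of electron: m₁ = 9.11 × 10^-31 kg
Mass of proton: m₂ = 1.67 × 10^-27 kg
v₂ = 2.10 × 10^3 m/s

For equal de Broglie wavelengths: λ₁ = λ₂

h/(m₁v₁) = h/(m₂v₂)
m₁v₁ = m₂v₂
v₂ = v₁ · (m₁/m₂)

v₂ = 3.85 × 10^6 m/s × (9.11 × 10^-31 kg / 1.67 × 10^-27 kg)
v₂ = 2.10 × 10^3 m/s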